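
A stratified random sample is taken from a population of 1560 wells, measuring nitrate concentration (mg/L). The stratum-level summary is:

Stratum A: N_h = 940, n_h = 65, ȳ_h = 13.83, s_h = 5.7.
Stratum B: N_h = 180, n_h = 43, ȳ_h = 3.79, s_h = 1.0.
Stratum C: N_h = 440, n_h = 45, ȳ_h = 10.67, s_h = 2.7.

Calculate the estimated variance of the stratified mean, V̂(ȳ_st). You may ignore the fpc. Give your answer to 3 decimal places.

V̂(ȳ_st) = Σ W_h² s_h²/n_h, with W_h = N_h/N and N = 1560:
  stratum A: (940/1560)²·5.7²/65 = 0.181486
  stratum B: (180/1560)²·1.0²/43 = 0.000309619
  stratum C: (440/1560)²·2.7²/45 = 0.0128876
V̂(ȳ_st) = 0.194683

V̂(ȳ_st) ≈ 0.195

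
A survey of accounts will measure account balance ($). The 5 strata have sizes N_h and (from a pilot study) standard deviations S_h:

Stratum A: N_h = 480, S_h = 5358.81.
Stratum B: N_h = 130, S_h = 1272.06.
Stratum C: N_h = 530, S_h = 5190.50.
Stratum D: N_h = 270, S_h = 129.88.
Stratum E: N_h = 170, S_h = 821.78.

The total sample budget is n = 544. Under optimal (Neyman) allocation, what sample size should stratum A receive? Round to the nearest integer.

247

Neyman allocation: n_h = n · N_h S_h / Σ N_i S_i, with n = 544.
  stratum A: N_h·S_h = 480·5358.81 = 2572228.80
  stratum B: N_h·S_h = 130·1272.06 = 165367.80
  stratum C: N_h·S_h = 530·5190.50 = 2750965.00
  stratum D: N_h·S_h = 270·129.88 = 35067.60
  stratum E: N_h·S_h = 170·821.78 = 139702.60
Σ N_h S_h = 5663331.80
n for stratum A = 544·2572228.80/5663331.80 = 247.079 → 247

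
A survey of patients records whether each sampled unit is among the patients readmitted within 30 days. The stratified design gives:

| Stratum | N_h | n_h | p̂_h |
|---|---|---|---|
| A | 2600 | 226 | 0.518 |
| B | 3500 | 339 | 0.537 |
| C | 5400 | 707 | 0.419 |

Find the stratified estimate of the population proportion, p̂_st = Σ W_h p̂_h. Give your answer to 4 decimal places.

N = 11500; stratum weights W_h = N_h/N.
p̂_st = Σ W_h p̂_h = (2600·0.518 + 3500·0.537 + 5400·0.419)/11500 = 0.47730

p̂_st ≈ 0.4773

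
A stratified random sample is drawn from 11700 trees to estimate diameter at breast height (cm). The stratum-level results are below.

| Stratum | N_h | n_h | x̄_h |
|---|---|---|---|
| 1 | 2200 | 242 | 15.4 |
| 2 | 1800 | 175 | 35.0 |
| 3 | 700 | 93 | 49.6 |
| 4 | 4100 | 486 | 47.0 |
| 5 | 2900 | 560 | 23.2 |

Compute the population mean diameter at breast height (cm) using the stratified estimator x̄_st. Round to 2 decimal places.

x̄_st ≈ 33.47

N = Σ N_h = 11700. Stratum weights W_h = N_h/N.
x̄_st = (2200·15.4 + 1800·35.0 + 700·49.6 + 4100·47.0 + 2900·23.2) / 11700 = 33.4684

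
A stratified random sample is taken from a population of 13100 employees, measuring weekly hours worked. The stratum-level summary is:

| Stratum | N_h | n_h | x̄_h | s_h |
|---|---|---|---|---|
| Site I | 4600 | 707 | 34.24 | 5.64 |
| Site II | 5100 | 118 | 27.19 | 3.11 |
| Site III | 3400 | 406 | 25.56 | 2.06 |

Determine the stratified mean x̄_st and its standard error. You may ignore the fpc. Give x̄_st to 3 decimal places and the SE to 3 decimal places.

x̄_st ≈ 29.243, SE ≈ 0.137

x̄_st = Σ W_h x̄_h = (4600·34.24 + 5100·27.19 + 3400·25.56)/13100 = 29.24252
V̂(x̄_st) = Σ W_h² s_h²/n_h, with W_h = N_h/N and N = 13100:
  stratum Site I: (4600/13100)²·5.64²/707 = 0.00554769
  stratum Site II: (5100/13100)²·3.11²/118 = 0.0124233
  stratum Site III: (3400/13100)²·2.06²/406 = 0.000704083
V̂(x̄_st) = 0.0186751
SE(x̄_st) = √0.0186751 = 0.136657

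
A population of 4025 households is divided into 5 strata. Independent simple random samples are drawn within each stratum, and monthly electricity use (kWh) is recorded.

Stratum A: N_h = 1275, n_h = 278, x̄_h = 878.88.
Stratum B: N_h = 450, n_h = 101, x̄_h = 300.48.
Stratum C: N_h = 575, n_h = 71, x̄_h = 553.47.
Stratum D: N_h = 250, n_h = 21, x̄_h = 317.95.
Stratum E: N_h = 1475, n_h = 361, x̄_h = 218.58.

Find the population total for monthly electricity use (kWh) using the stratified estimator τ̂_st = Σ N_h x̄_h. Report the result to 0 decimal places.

τ̂_st ≈ 1975926

τ̂_st = Σ N_h x̄_h = 1275·878.88 + 450·300.48 + 575·553.47 + 250·317.95 + 1475·218.58 = 1975926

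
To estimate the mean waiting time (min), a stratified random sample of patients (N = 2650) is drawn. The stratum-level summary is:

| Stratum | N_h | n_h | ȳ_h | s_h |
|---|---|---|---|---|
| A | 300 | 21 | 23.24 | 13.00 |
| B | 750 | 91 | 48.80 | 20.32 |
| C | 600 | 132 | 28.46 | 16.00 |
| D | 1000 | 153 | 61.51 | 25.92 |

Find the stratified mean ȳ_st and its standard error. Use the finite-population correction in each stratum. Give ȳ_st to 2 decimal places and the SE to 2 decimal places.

ȳ_st = Σ W_h ȳ_h = (300·23.24 + 750·48.80 + 600·28.46 + 1000·61.51)/2650 = 46.09736
V̂(ȳ_st) = Σ W_h² (1 − n_h/N_h) s_h²/n_h, with W_h = N_h/N and N = 2650:
  stratum A: (300/2650)²·(1 − 21/300)·13.00²/21 = 0.0959182
  stratum B: (750/2650)²·(1 − 91/750)·20.32²/91 = 0.319346
  stratum C: (600/2650)²·(1 − 132/600)·16.00²/132 = 0.0775481
  stratum D: (1000/2650)²·(1 − 153/1000)·25.92²/153 = 0.529627
V̂(ȳ_st) = 1.02244
SE(ȳ_st) = √1.02244 = 1.01116

ȳ_st ≈ 46.10, SE ≈ 1.01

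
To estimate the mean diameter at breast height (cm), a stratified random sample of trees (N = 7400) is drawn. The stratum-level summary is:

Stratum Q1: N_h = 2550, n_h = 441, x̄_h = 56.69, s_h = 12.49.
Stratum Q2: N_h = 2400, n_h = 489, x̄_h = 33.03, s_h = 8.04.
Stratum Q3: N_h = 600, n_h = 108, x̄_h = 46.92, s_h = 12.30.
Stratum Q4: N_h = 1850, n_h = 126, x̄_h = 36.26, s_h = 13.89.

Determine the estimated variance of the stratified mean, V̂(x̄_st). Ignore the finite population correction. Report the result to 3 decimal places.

V̂(x̄_st) = Σ W_h² s_h²/n_h, with W_h = N_h/N and N = 7400:
  stratum Q1: (2550/7400)²·12.49²/441 = 0.0420052
  stratum Q2: (2400/7400)²·8.04²/489 = 0.0139047
  stratum Q3: (600/7400)²·12.30²/108 = 0.00920928
  stratum Q4: (1850/7400)²·13.89²/126 = 0.0957004
V̂(x̄_st) = 0.16082

V̂(x̄_st) ≈ 0.161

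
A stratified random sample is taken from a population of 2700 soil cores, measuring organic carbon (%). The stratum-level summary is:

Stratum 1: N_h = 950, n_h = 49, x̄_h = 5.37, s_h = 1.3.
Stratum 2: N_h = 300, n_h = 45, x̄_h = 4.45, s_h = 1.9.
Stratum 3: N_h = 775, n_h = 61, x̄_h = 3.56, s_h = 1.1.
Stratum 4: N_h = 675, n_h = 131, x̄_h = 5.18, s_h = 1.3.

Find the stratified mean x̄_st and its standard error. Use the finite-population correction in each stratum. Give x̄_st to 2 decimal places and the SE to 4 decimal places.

x̄_st = Σ W_h x̄_h = (950·5.37 + 300·4.45 + 775·3.56 + 675·5.18)/2700 = 4.70074
V̂(x̄_st) = Σ W_h² (1 − n_h/N_h) s_h²/n_h, with W_h = N_h/N and N = 2700:
  stratum 1: (950/2700)²·(1 − 49/950)·1.3²/49 = 0.00404959
  stratum 2: (300/2700)²·(1 − 45/300)·1.9²/45 = 0.000841838
  stratum 3: (775/2700)²·(1 − 61/775)·1.1²/61 = 0.00150566
  stratum 4: (675/2700)²·(1 − 131/675)·1.3²/131 = 0.000649816
V̂(x̄_st) = 0.00704691
SE(x̄_st) = √0.00704691 = 0.0839459

x̄_st ≈ 4.70, SE ≈ 0.0839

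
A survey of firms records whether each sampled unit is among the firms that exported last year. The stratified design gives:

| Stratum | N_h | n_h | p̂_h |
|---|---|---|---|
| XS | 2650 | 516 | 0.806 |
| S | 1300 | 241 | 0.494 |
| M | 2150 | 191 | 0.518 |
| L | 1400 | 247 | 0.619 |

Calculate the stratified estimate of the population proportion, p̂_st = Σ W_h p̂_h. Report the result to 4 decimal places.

N = 7500; stratum weights W_h = N_h/N.
p̂_st = Σ W_h p̂_h = (2650·0.806 + 1300·0.494 + 2150·0.518 + 1400·0.619)/7500 = 0.63445

p̂_st ≈ 0.6345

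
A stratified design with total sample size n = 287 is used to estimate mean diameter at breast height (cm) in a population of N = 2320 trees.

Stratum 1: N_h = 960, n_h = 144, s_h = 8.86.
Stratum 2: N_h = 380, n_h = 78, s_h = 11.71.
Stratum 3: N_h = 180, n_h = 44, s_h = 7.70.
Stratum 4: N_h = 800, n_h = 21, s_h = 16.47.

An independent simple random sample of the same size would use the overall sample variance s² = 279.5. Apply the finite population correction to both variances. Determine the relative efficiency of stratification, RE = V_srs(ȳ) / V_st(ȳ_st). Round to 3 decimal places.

RE ≈ 0.527

V̂(ȳ_st) = Σ W_h² (1 − n_h/N_h) s_h²/n_h, with W_h = N_h/N and N = 2320:
  stratum 1: (960/2320)²·(1 − 144/960)·8.86²/144 = 0.0793397
  stratum 2: (380/2320)²·(1 − 78/380)·11.71²/78 = 0.0374829
  stratum 3: (180/2320)²·(1 − 44/180)·7.70²/44 = 0.00612864
  stratum 4: (800/2320)²·(1 − 21/800)·16.47²/21 = 1.49561
V_st = 1.61856
V_srs = (1 − 287/2320)·279.5/287 = 0.853393
Relative efficiency = V_srs / V_st = 0.853393/1.61856 = 0.5273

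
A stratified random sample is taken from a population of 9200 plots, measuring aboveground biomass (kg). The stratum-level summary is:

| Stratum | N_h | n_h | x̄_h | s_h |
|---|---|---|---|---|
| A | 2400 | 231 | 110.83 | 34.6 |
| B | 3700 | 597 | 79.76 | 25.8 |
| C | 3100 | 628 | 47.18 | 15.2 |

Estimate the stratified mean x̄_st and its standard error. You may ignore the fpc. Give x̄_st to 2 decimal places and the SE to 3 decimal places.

x̄_st = Σ W_h x̄_h = (2400·110.83 + 3700·79.76 + 3100·47.18)/9200 = 76.88717
V̂(x̄_st) = Σ W_h² s_h²/n_h, with W_h = N_h/N and N = 9200:
  stratum A: (2400/9200)²·34.6²/231 = 0.352685
  stratum B: (3700/9200)²·25.8²/597 = 0.18034
  stratum C: (3100/9200)²·15.2²/628 = 0.041771
V̂(x̄_st) = 0.574796
SE(x̄_st) = √0.574796 = 0.758153

x̄_st ≈ 76.89, SE ≈ 0.758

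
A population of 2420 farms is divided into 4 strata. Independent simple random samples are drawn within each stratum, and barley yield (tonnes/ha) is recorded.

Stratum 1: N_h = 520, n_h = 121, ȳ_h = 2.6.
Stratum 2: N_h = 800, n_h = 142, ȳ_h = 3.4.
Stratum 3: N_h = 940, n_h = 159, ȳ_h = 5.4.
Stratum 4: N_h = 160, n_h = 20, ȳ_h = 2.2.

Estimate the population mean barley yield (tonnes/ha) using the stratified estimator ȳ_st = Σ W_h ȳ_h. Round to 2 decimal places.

ȳ_st ≈ 3.93

N = Σ N_h = 2420. Stratum weights W_h = N_h/N.
ȳ_st = (520·2.6 + 800·3.4 + 940·5.4 + 160·2.2) / 2420 = 3.9256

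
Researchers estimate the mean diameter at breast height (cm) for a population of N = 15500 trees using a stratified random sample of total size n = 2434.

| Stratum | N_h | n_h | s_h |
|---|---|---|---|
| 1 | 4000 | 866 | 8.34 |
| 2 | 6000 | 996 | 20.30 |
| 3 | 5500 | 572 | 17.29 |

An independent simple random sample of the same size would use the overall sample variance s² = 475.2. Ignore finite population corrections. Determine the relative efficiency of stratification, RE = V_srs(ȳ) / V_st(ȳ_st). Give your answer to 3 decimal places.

V̂(ȳ_st) = Σ W_h² s_h²/n_h, with W_h = N_h/N and N = 15500:
  stratum 1: (4000/15500)²·8.34²/866 = 0.00534898
  stratum 2: (6000/15500)²·20.30²/996 = 0.0619972
  stratum 3: (5500/15500)²·17.29²/572 = 0.0658046
V_st = 0.133151
V_srs = s²/n = 475.2/2434 = 0.195234
Relative efficiency = V_srs / V_st = 0.195234/0.133151 = 1.4663

RE ≈ 1.466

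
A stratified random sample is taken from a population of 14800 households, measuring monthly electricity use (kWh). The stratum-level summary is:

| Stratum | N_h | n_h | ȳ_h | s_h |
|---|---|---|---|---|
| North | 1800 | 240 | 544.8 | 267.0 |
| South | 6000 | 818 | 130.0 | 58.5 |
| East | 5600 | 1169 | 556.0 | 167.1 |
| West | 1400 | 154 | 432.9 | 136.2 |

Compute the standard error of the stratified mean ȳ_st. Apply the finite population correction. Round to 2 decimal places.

SE(ȳ_st) ≈ 2.84

V̂(ȳ_st) = Σ W_h² (1 − n_h/N_h) s_h²/n_h, with W_h = N_h/N and N = 14800:
  stratum North: (1800/14800)²·(1 − 240/1800)·267.0²/240 = 3.80789
  stratum South: (6000/14800)²·(1 − 818/6000)·58.5²/818 = 0.593859
  stratum East: (5600/14800)²·(1 − 1169/5600)·167.1²/1169 = 2.70586
  stratum West: (1400/14800)²·(1 − 154/1400)·136.2²/154 = 0.959304
V̂(ȳ_st) = 8.06691
SE(ȳ_st) = √8.06691 = 2.84023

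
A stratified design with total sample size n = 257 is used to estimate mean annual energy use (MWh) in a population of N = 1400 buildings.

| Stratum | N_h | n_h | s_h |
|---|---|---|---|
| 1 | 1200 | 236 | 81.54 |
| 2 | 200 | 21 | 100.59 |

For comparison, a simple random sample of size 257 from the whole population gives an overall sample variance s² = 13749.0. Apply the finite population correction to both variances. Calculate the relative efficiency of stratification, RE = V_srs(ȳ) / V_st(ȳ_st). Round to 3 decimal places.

V̂(ȳ_st) = Σ W_h² (1 − n_h/N_h) s_h²/n_h, with W_h = N_h/N and N = 1400:
  stratum 1: (1200/1400)²·(1 − 236/1200)·81.54²/236 = 16.6277
  stratum 2: (200/1400)²·(1 − 21/200)·100.59²/21 = 8.8007
V_st = 25.4284
V_srs = (1 − 257/1400)·13749.0/257 = 43.6773
Relative efficiency = V_srs / V_st = 43.6773/25.4284 = 1.7177

RE ≈ 1.718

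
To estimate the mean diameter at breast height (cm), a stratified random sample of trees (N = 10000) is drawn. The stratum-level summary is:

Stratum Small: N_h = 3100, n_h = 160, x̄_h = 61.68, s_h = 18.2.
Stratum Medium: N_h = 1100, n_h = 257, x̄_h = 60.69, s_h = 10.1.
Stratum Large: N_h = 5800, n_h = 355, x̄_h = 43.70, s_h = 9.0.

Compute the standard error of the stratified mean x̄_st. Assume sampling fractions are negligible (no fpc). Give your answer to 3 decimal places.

V̂(x̄_st) = Σ W_h² s_h²/n_h, with W_h = N_h/N and N = 10000:
  stratum Small: (3100/10000)²·18.2²/160 = 0.198951
  stratum Medium: (1100/10000)²·10.1²/257 = 0.00480281
  stratum Large: (5800/10000)²·9.0²/355 = 0.0767561
V̂(x̄_st) = 0.28051
SE(x̄_st) = √0.28051 = 0.529632

SE(x̄_st) ≈ 0.530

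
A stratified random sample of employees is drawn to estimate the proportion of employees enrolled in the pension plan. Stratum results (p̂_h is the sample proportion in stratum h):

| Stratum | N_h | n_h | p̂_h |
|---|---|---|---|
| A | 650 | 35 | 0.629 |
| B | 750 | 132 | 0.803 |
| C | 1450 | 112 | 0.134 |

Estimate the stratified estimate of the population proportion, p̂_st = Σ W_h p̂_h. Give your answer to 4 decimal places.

N = 2850; stratum weights W_h = N_h/N.
p̂_st = Σ W_h p̂_h = (650·0.629 + 750·0.803 + 1450·0.134)/2850 = 0.42295

p̂_st ≈ 0.4229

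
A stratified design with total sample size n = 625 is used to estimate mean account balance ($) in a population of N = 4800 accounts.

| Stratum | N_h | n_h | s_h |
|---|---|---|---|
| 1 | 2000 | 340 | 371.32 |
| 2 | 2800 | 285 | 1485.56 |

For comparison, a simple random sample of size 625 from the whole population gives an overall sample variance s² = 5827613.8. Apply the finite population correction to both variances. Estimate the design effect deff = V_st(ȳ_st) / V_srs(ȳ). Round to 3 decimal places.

deff ≈ 0.299

V̂(ȳ_st) = Σ W_h² (1 − n_h/N_h) s_h²/n_h, with W_h = N_h/N and N = 4800:
  stratum 1: (2000/4800)²·(1 − 340/2000)·371.32²/340 = 58.435
  stratum 2: (2800/4800)²·(1 − 285/2800)·1485.56²/285 = 2366.73
V_st = 2425.17
V_srs = (1 − 625/4800)·5827613.8/625 = 8110.1
deff = V_st / V_srs = 2425.17/8110.1 = 0.2990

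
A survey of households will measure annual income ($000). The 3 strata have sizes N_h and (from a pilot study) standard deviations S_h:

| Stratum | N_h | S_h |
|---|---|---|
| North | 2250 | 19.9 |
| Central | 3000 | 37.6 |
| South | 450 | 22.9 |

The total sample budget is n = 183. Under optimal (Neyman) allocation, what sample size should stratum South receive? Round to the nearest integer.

Neyman allocation: n_h = n · N_h S_h / Σ N_i S_i, with n = 183.
  stratum North: N_h·S_h = 2250·19.9 = 44775.00
  stratum Central: N_h·S_h = 3000·37.6 = 112800.00
  stratum South: N_h·S_h = 450·22.9 = 10305.00
Σ N_h S_h = 167880.00
n for stratum South = 183·10305.00/167880.00 = 11.233 → 11

11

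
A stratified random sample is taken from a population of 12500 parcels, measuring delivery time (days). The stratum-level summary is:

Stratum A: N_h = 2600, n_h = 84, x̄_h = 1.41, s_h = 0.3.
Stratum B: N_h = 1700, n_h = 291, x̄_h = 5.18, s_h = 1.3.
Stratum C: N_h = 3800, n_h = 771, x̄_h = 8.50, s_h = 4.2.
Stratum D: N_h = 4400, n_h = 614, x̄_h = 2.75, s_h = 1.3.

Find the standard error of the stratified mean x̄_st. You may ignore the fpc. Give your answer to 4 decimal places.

SE(x̄_st) ≈ 0.0511

V̂(x̄_st) = Σ W_h² s_h²/n_h, with W_h = N_h/N and N = 12500:
  stratum A: (2600/12500)²·0.3²/84 = 4.63543e-05
  stratum B: (1700/12500)²·1.3²/291 = 0.000107417
  stratum C: (3800/12500)²·4.2²/771 = 0.00211442
  stratum D: (4400/12500)²·1.3²/614 = 0.000341039
V̂(x̄_st) = 0.00260923
SE(x̄_st) = √0.00260923 = 0.0510806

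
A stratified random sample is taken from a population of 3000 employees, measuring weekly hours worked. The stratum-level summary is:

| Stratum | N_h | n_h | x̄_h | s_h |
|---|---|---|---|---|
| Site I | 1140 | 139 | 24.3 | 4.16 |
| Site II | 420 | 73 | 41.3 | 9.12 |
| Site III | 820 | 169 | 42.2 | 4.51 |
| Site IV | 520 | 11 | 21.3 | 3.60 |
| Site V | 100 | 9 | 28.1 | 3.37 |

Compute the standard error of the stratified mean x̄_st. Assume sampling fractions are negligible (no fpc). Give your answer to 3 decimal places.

V̂(x̄_st) = Σ W_h² s_h²/n_h, with W_h = N_h/N and N = 3000:
  stratum Site I: (1140/3000)²·4.16²/139 = 0.0179779
  stratum Site II: (420/3000)²·9.12²/73 = 0.0223318
  stratum Site III: (820/3000)²·4.51²/169 = 0.0089919
  stratum Site IV: (520/3000)²·3.60²/11 = 0.0353978
  stratum Site V: (100/3000)²·3.37²/9 = 0.00140209
V̂(x̄_st) = 0.0861015
SE(x̄_st) = √0.0861015 = 0.293431

SE(x̄_st) ≈ 0.293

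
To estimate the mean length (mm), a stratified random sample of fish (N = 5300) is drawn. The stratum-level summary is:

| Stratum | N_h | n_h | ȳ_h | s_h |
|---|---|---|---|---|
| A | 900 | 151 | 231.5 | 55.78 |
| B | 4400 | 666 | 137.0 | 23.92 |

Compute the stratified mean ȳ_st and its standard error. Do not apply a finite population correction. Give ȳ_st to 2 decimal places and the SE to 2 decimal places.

ȳ_st = Σ W_h ȳ_h = (900·231.5 + 4400·137.0)/5300 = 153.04717
V̂(ȳ_st) = Σ W_h² s_h²/n_h, with W_h = N_h/N and N = 5300:
  stratum A: (900/5300)²·55.78²/151 = 0.594174
  stratum B: (4400/5300)²·23.92²/666 = 0.592109
V̂(ȳ_st) = 1.18628
SE(ȳ_st) = √1.18628 = 1.08917

ȳ_st ≈ 153.05, SE ≈ 1.09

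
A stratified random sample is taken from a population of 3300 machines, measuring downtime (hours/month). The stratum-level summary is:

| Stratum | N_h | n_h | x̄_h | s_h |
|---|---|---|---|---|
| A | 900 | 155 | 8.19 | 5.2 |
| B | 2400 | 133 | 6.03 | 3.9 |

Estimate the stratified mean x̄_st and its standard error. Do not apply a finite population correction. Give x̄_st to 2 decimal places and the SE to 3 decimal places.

x̄_st ≈ 6.62, SE ≈ 0.271

x̄_st = Σ W_h x̄_h = (900·8.19 + 2400·6.03)/3300 = 6.61909
V̂(x̄_st) = Σ W_h² s_h²/n_h, with W_h = N_h/N and N = 3300:
  stratum A: (900/3300)²·5.2²/155 = 0.0129757
  stratum B: (2400/3300)²·3.9²/133 = 0.0604884
V̂(x̄_st) = 0.0734642
SE(x̄_st) = √0.0734642 = 0.271043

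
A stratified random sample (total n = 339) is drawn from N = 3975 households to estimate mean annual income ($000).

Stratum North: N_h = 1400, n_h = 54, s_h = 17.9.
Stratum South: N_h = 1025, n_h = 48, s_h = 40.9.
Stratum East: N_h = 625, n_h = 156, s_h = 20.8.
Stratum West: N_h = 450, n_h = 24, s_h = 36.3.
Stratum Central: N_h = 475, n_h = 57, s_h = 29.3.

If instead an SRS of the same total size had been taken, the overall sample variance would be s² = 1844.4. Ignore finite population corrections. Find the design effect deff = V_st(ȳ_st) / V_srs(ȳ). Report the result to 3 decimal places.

V̂(ȳ_st) = Σ W_h² s_h²/n_h, with W_h = N_h/N and N = 3975:
  stratum North: (1400/3975)²·17.9²/54 = 0.736028
  stratum South: (1025/3975)²·40.9²/48 = 2.31728
  stratum East: (625/3975)²·20.8²/156 = 0.0685627
  stratum West: (450/3975)²·36.3²/24 = 0.703644
  stratum Central: (475/3975)²·29.3²/57 = 0.215067
V_st = 4.04058
V_srs = s²/n = 1844.4/339 = 5.44071
deff = V_st / V_srs = 4.04058/5.44071 = 0.7427

deff ≈ 0.743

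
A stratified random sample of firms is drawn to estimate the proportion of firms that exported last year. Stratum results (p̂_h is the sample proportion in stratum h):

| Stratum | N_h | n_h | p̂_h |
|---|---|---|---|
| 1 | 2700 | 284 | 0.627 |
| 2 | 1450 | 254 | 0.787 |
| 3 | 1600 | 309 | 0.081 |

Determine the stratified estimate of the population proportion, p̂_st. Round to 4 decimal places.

N = 5750; stratum weights W_h = N_h/N.
p̂_st = Σ W_h p̂_h = (2700·0.627 + 1450·0.787 + 1600·0.081)/5750 = 0.51542

p̂_st ≈ 0.5154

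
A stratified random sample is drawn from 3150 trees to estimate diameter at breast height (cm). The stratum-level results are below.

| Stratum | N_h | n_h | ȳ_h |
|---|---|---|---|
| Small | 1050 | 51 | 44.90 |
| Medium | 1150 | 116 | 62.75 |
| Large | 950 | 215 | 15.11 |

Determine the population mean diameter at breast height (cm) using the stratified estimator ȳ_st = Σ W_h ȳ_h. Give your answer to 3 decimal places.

N = Σ N_h = 3150. Stratum weights W_h = N_h/N.
ȳ_st = (1050·44.90 + 1150·62.75 + 950·15.11) / 3150 = 42.43238

ȳ_st ≈ 42.432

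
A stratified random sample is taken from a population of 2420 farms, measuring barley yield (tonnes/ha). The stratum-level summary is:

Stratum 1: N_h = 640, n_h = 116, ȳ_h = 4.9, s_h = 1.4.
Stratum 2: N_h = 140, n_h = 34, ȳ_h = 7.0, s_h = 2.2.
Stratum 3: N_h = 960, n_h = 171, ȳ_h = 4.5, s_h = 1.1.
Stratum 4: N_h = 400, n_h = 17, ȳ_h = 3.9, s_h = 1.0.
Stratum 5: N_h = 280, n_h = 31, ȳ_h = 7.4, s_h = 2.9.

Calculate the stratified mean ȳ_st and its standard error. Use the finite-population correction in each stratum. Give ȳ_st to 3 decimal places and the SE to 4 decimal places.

ȳ_st = Σ W_h ȳ_h = (640·4.9 + 140·7.0 + 960·4.5 + 400·3.9 + 280·7.4)/2420 = 4.98678
V̂(ȳ_st) = Σ W_h² (1 − n_h/N_h) s_h²/n_h, with W_h = N_h/N and N = 2420:
  stratum 1: (640/2420)²·(1 − 116/640)·1.4²/116 = 0.000967562
  stratum 2: (140/2420)²·(1 − 34/140)·2.2²/34 = 0.000360719
  stratum 3: (960/2420)²·(1 − 171/960)·1.1²/171 = 0.000915181
  stratum 4: (400/2420)²·(1 − 17/400)·1.0²/17 = 0.00153879
  stratum 5: (280/2420)²·(1 − 31/280)·2.9²/31 = 0.00322969
V̂(ȳ_st) = 0.00701194
SE(ȳ_st) = √0.00701194 = 0.0837373

ȳ_st ≈ 4.987, SE ≈ 0.0837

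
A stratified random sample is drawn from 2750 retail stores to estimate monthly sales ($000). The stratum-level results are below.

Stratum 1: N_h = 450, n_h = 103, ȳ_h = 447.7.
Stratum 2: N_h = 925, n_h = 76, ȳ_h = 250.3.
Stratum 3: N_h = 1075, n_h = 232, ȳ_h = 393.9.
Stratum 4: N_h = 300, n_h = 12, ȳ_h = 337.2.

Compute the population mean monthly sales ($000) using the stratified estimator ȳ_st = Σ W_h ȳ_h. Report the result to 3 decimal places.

N = Σ N_h = 2750. Stratum weights W_h = N_h/N.
ȳ_st = (450·447.7 + 925·250.3 + 1075·393.9 + 300·337.2) / 2750 = 348.21636

ȳ_st ≈ 348.216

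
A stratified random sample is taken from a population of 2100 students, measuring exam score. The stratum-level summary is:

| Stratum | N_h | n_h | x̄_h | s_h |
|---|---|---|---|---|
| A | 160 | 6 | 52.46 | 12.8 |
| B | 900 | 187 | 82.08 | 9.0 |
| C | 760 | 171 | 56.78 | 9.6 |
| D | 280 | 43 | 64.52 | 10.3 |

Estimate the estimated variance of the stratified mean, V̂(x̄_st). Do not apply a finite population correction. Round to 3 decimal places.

V̂(x̄_st) ≈ 0.353

V̂(x̄_st) = Σ W_h² s_h²/n_h, with W_h = N_h/N and N = 2100:
  stratum A: (160/2100)²·12.8²/6 = 0.158515
  stratum B: (900/2100)²·9.0²/187 = 0.0795591
  stratum C: (760/2100)²·9.6²/171 = 0.0705887
  stratum D: (280/2100)²·10.3²/43 = 0.0438615
V̂(x̄_st) = 0.352524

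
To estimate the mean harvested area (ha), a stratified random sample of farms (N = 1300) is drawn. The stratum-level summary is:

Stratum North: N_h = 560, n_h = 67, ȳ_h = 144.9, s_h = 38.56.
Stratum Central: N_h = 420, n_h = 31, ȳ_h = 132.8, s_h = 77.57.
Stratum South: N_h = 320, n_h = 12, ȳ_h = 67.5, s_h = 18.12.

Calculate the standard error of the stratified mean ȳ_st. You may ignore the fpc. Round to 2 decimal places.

SE(ȳ_st) ≈ 5.10

V̂(ȳ_st) = Σ W_h² s_h²/n_h, with W_h = N_h/N and N = 1300:
  stratum North: (560/1300)²·38.56²/67 = 4.11802
  stratum Central: (420/1300)²·77.57²/31 = 20.2599
  stratum South: (320/1300)²·18.12²/12 = 1.65786
V̂(ȳ_st) = 26.0358
SE(ȳ_st) = √26.0358 = 5.10253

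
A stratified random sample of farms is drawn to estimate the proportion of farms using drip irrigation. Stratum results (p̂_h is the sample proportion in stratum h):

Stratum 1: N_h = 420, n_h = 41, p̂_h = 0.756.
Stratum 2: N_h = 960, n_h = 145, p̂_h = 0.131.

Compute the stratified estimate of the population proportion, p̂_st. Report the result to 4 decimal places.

N = 1380; stratum weights W_h = N_h/N.
p̂_st = Σ W_h p̂_h = (420·0.756 + 960·0.131)/1380 = 0.32122

p̂_st ≈ 0.3212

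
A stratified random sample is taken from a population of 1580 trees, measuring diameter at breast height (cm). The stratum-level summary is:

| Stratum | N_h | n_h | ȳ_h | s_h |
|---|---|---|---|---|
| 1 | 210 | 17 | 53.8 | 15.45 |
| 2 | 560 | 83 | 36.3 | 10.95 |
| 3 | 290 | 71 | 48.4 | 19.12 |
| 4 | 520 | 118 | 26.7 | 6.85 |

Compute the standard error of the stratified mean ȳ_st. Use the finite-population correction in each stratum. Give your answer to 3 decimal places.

V̂(ȳ_st) = Σ W_h² (1 − n_h/N_h) s_h²/n_h, with W_h = N_h/N and N = 1580:
  stratum 1: (210/1580)²·(1 − 17/210)·15.45²/17 = 0.227966
  stratum 2: (560/1580)²·(1 − 83/560)·10.95²/83 = 0.154576
  stratum 3: (290/1580)²·(1 − 71/290)·19.12²/71 = 0.130992
  stratum 4: (520/1580)²·(1 − 118/520)·6.85²/118 = 0.0332977
V̂(ȳ_st) = 0.546832
SE(ȳ_st) = √0.546832 = 0.739481

SE(ȳ_st) ≈ 0.739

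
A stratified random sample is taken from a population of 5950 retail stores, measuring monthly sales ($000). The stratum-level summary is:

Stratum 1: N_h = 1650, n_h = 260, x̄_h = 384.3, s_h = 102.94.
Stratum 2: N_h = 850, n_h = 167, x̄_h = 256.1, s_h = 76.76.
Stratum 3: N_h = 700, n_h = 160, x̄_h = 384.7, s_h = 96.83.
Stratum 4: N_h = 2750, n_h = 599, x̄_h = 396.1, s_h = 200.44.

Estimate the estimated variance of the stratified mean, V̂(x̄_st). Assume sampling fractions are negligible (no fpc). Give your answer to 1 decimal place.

V̂(x̄_st) = Σ W_h² s_h²/n_h, with W_h = N_h/N and N = 5950:
  stratum 1: (1650/5950)²·102.94²/260 = 3.13422
  stratum 2: (850/5950)²·76.76²/167 = 0.720041
  stratum 3: (700/5950)²·96.83²/160 = 0.811077
  stratum 4: (2750/5950)²·200.44²/599 = 14.3276
V̂(x̄_st) = 18.9929

V̂(x̄_st) ≈ 19.0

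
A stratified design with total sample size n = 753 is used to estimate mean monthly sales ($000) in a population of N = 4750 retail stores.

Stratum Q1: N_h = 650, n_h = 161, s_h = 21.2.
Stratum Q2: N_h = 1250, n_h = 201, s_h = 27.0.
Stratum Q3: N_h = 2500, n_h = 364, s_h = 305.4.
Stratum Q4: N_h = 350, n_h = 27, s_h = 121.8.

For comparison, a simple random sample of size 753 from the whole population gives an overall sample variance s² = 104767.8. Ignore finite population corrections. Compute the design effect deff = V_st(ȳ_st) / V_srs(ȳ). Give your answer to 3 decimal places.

V̂(ȳ_st) = Σ W_h² s_h²/n_h, with W_h = N_h/N and N = 4750:
  stratum Q1: (650/4750)²·21.2²/161 = 0.052274
  stratum Q2: (1250/4750)²·27.0²/201 = 0.251168
  stratum Q3: (2500/4750)²·305.4²/364 = 70.9789
  stratum Q4: (350/4750)²·121.8²/27 = 2.98318
V_st = 74.2656
V_srs = s²/n = 104767.8/753 = 139.134
deff = V_st / V_srs = 74.2656/139.134 = 0.5338

deff ≈ 0.534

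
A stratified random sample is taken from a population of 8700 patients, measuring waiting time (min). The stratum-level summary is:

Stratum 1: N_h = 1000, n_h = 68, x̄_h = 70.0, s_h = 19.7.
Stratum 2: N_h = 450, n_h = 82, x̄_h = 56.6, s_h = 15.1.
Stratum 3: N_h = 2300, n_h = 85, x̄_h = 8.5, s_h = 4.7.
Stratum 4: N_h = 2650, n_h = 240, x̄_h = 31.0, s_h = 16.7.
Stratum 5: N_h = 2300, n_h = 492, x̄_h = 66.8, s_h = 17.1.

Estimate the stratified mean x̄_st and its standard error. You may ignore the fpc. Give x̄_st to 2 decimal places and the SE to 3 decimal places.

x̄_st = Σ W_h x̄_h = (1000·70.0 + 450·56.6 + 2300·8.5 + 2650·31.0 + 2300·66.8)/8700 = 40.32299
V̂(x̄_st) = Σ W_h² s_h²/n_h, with W_h = N_h/N and N = 8700:
  stratum 1: (1000/8700)²·19.7²/68 = 0.0754024
  stratum 2: (450/8700)²·15.1²/82 = 0.00743921
  stratum 3: (2300/8700)²·4.7²/85 = 0.0181633
  stratum 4: (2650/8700)²·16.7²/240 = 0.107814
  stratum 5: (2300/8700)²·17.1²/492 = 0.0415379
V̂(x̄_st) = 0.250357
SE(x̄_st) = √0.250357 = 0.500357

x̄_st ≈ 40.32, SE ≈ 0.500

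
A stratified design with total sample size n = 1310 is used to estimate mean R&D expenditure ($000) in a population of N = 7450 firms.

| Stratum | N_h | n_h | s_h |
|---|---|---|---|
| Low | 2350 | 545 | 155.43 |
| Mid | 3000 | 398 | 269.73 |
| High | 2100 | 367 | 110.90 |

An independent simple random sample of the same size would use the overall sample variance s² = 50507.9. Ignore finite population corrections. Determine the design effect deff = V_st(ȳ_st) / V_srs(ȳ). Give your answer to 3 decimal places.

deff ≈ 0.952

V̂(ȳ_st) = Σ W_h² s_h²/n_h, with W_h = N_h/N and N = 7450:
  stratum Low: (2350/7450)²·155.43²/545 = 4.41059
  stratum Mid: (3000/7450)²·269.73²/398 = 29.6419
  stratum High: (2100/7450)²·110.90²/367 = 2.66271
V_st = 36.7151
V_srs = s²/n = 50507.9/1310 = 38.5556
deff = V_st / V_srs = 36.7151/38.5556 = 0.9523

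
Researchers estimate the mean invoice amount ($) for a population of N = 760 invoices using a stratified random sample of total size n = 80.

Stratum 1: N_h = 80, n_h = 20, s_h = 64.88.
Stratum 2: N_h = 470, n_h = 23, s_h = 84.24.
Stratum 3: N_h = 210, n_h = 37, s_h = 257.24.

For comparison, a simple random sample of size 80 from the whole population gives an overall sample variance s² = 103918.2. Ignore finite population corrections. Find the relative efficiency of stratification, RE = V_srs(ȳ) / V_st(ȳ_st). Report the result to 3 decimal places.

V̂(ȳ_st) = Σ W_h² s_h²/n_h, with W_h = N_h/N and N = 760:
  stratum 1: (80/760)²·64.88²/20 = 2.33209
  stratum 2: (470/760)²·84.24²/23 = 117.999
  stratum 3: (210/760)²·257.24²/37 = 136.548
V_st = 256.879
V_srs = s²/n = 103918.2/80 = 1298.98
Relative efficiency = V_srs / V_st = 1298.98/256.879 = 5.0568

RE ≈ 5.057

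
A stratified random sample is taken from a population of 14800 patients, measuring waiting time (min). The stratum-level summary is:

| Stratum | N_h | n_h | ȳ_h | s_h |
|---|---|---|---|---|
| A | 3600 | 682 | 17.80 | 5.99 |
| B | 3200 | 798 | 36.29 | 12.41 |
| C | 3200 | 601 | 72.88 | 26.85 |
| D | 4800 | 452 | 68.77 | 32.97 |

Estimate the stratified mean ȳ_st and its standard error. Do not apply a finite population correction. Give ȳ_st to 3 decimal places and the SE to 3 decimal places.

ȳ_st ≈ 50.238, SE ≈ 0.567

ȳ_st = Σ W_h ȳ_h = (3600·17.80 + 3200·36.29 + 3200·72.88 + 4800·68.77)/14800 = 50.23784
V̂(ȳ_st) = Σ W_h² s_h²/n_h, with W_h = N_h/N and N = 14800:
  stratum A: (3600/14800)²·5.99²/682 = 0.0031128
  stratum B: (3200/14800)²·12.41²/798 = 0.0090223
  stratum C: (3200/14800)²·26.85²/601 = 0.0560778
  stratum D: (4800/14800)²·32.97²/452 = 0.252964
V̂(ȳ_st) = 0.321177
SE(ȳ_st) = √0.321177 = 0.566725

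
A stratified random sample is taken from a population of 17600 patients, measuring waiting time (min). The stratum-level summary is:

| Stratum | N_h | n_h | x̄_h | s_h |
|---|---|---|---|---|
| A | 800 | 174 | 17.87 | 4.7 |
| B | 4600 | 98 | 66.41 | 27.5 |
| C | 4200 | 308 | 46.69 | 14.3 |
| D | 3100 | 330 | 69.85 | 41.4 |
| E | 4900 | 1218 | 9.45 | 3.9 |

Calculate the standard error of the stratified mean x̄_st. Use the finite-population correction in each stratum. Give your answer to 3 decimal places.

V̂(x̄_st) = Σ W_h² (1 − n_h/N_h) s_h²/n_h, with W_h = N_h/N and N = 17600:
  stratum A: (800/17600)²·(1 − 174/800)·4.7²/174 = 0.000205251
  stratum B: (4600/17600)²·(1 − 98/4600)·27.5²/98 = 0.515914
  stratum C: (4200/17600)²·(1 − 308/4200)·14.3²/308 = 0.0350363
  stratum D: (3100/17600)²·(1 − 330/3100)·41.4²/330 = 0.14398
  stratum E: (4900/17600)²·(1 − 1218/4900)·3.9²/1218 = 0.000727338
V̂(x̄_st) = 0.695863
SE(x̄_st) = √0.695863 = 0.834184

SE(x̄_st) ≈ 0.834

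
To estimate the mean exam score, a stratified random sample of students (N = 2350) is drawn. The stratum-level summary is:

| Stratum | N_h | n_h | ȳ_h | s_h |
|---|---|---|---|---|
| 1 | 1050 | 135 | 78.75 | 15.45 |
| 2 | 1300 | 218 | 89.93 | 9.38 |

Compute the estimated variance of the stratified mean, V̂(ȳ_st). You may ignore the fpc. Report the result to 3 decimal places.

V̂(ȳ_st) ≈ 0.477

V̂(ȳ_st) = Σ W_h² s_h²/n_h, with W_h = N_h/N and N = 2350:
  stratum 1: (1050/2350)²·15.45²/135 = 0.352993
  stratum 2: (1300/2350)²·9.38²/218 = 0.123509
V̂(ȳ_st) = 0.476502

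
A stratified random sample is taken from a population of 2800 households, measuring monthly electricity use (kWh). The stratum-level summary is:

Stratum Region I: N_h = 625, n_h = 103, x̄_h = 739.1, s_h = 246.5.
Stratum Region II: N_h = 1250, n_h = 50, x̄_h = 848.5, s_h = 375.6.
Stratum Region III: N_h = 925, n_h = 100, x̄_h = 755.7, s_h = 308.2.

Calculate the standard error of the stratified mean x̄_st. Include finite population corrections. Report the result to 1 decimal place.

V̂(x̄_st) = Σ W_h² (1 − n_h/N_h) s_h²/n_h, with W_h = N_h/N and N = 2800:
  stratum Region I: (625/2800)²·(1 − 103/625)·246.5²/103 = 24.5488
  stratum Region II: (1250/2800)²·(1 − 50/1250)·375.6²/50 = 539.829
  stratum Region III: (925/2800)²·(1 − 100/925)·308.2²/100 = 92.4581
V̂(x̄_st) = 656.836
SE(x̄_st) = √656.836 = 25.6288

SE(x̄_st) ≈ 25.6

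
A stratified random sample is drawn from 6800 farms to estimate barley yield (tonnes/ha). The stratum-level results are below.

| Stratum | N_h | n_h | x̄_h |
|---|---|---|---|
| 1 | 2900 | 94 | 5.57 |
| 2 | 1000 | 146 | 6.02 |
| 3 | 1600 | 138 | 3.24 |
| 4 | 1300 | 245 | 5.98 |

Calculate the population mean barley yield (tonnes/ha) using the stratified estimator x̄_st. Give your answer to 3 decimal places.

x̄_st ≈ 5.166

N = Σ N_h = 6800. Stratum weights W_h = N_h/N.
x̄_st = (2900·5.57 + 1000·6.02 + 1600·3.24 + 1300·5.98) / 6800 = 5.16632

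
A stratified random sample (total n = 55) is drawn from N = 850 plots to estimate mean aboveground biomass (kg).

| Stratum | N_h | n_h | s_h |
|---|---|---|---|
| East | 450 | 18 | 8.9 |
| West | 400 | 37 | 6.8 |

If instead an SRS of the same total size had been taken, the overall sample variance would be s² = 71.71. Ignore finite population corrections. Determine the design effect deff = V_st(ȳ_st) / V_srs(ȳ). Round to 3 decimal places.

deff ≈ 1.158

V̂(ȳ_st) = Σ W_h² s_h²/n_h, with W_h = N_h/N and N = 850:
  stratum East: (450/850)²·8.9²/18 = 1.23337
  stratum West: (400/850)²·6.8²/37 = 0.276757
V_st = 1.51013
V_srs = s²/n = 71.71/55 = 1.30382
deff = V_st / V_srs = 1.51013/1.30382 = 1.1582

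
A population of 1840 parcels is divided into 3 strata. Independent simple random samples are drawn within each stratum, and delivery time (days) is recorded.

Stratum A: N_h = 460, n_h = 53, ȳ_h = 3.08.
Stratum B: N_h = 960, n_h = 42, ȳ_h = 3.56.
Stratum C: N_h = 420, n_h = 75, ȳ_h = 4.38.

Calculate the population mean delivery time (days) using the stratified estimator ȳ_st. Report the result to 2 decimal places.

N = Σ N_h = 1840. Stratum weights W_h = N_h/N.
ȳ_st = (460·3.08 + 960·3.56 + 420·4.38) / 1840 = 3.6272

ȳ_st ≈ 3.63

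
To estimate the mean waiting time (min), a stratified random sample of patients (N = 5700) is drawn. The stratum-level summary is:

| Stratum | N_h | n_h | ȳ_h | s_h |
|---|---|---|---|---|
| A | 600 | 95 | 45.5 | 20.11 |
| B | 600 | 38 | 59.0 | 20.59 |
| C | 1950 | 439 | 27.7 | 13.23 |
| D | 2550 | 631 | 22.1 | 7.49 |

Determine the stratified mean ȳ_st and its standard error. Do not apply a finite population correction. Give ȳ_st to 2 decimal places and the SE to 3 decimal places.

ȳ_st ≈ 30.36, SE ≈ 0.485

ȳ_st = Σ W_h ȳ_h = (600·45.5 + 600·59.0 + 1950·27.7 + 2550·22.1)/5700 = 30.36316
V̂(ȳ_st) = Σ W_h² s_h²/n_h, with W_h = N_h/N and N = 5700:
  stratum A: (600/5700)²·20.11²/95 = 0.0471686
  stratum B: (600/5700)²·20.59²/38 = 0.123618
  stratum C: (1950/5700)²·13.23²/439 = 0.0466632
  stratum D: (2550/5700)²·7.49²/631 = 0.0177936
V̂(ȳ_st) = 0.235244
SE(ȳ_st) = √0.235244 = 0.485019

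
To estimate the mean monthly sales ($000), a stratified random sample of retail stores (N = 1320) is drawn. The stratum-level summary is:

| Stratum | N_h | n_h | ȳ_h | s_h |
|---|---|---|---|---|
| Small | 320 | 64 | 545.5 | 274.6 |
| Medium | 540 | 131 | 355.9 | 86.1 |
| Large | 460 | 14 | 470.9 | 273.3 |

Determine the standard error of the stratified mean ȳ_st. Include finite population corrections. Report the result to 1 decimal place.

V̂(ȳ_st) = Σ W_h² (1 − n_h/N_h) s_h²/n_h, with W_h = N_h/N and N = 1320:
  stratum Small: (320/1320)²·(1 − 64/320)·274.6²/64 = 55.3941
  stratum Medium: (540/1320)²·(1 − 131/540)·86.1²/131 = 7.17306
  stratum Large: (460/1320)²·(1 − 14/460)·273.3²/14 = 628.197
V̂(ȳ_st) = 690.764
SE(ȳ_st) = √690.764 = 26.2824

SE(ȳ_st) ≈ 26.3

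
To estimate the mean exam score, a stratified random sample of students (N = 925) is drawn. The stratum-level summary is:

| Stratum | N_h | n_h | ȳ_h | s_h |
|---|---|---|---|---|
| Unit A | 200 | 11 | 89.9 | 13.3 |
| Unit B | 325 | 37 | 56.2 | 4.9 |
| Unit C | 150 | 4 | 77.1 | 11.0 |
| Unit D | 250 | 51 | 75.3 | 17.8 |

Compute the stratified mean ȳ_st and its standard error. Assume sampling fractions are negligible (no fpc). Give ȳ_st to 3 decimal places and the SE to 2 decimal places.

ȳ_st = Σ W_h ȳ_h = (200·89.9 + 325·56.2 + 150·77.1 + 250·75.3)/925 = 72.03784
V̂(ȳ_st) = Σ W_h² s_h²/n_h, with W_h = N_h/N and N = 925:
  stratum Unit A: (200/925)²·13.3²/11 = 0.751774
  stratum Unit B: (325/925)²·4.9²/37 = 0.0801076
  stratum Unit C: (150/925)²·11.0²/4 = 0.795471
  stratum Unit D: (250/925)²·17.8²/51 = 0.453802
V̂(ȳ_st) = 2.08115
SE(ȳ_st) = √2.08115 = 1.44262

ȳ_st ≈ 72.038, SE ≈ 1.44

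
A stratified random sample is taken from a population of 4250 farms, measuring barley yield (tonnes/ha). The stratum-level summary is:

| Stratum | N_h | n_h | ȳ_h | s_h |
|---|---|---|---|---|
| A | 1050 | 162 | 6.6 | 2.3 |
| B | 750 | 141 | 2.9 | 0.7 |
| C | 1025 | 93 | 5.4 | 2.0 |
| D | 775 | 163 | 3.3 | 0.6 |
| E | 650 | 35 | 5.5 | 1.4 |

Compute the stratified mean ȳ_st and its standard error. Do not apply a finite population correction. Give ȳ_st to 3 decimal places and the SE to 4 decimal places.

ȳ_st = Σ W_h ȳ_h = (1050·6.6 + 750·2.9 + 1025·5.4 + 775·3.3 + 650·5.5)/4250 = 4.88765
V̂(ȳ_st) = Σ W_h² s_h²/n_h, with W_h = N_h/N and N = 4250:
  stratum A: (1050/4250)²·2.3²/162 = 0.00199316
  stratum B: (750/4250)²·0.7²/141 = 0.000108224
  stratum C: (1025/4250)²·2.0²/93 = 0.00250177
  stratum D: (775/4250)²·0.6²/163 = 7.34413e-05
  stratum E: (650/4250)²·1.4²/35 = 0.0013099
V̂(ȳ_st) = 0.00598648
SE(ȳ_st) = √0.00598648 = 0.0773724

ȳ_st ≈ 4.888, SE ≈ 0.0774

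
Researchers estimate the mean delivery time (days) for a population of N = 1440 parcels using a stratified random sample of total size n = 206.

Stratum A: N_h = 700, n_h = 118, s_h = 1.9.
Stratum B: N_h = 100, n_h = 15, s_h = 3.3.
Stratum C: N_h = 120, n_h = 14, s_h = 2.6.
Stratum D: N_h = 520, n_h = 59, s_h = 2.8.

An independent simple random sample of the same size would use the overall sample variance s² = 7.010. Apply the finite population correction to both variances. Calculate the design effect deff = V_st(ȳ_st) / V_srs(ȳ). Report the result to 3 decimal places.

deff ≈ 0.937

V̂(ȳ_st) = Σ W_h² (1 − n_h/N_h) s_h²/n_h, with W_h = N_h/N and N = 1440:
  stratum A: (700/1440)²·(1 − 118/700)·1.9²/118 = 0.00601065
  stratum B: (100/1440)²·(1 − 15/100)·3.3²/15 = 0.00297598
  stratum C: (120/1440)²·(1 − 14/120)·2.6²/14 = 0.00296197
  stratum D: (520/1440)²·(1 − 59/520)·2.8²/59 = 0.0153618
V_st = 0.0273104
V_srs = (1 − 206/1440)·7.010/206 = 0.0291611
deff = V_st / V_srs = 0.0273104/0.0291611 = 0.9365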